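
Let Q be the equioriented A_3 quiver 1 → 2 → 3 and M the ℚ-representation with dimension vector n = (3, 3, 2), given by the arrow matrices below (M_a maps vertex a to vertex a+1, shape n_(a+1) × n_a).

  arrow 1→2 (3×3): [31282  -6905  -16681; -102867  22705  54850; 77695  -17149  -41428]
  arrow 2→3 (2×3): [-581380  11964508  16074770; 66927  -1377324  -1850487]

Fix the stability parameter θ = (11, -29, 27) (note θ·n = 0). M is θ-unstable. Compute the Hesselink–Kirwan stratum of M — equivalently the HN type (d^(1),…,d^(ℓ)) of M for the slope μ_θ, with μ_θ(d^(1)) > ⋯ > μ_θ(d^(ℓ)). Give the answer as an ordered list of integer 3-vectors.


Interval decomposition of M: I[1,2], I[1,3]^2.
HN type (ℓ=2): μ^(1)=27; μ^(2)=-9

((0, 0, 2); (3, 3, 0))


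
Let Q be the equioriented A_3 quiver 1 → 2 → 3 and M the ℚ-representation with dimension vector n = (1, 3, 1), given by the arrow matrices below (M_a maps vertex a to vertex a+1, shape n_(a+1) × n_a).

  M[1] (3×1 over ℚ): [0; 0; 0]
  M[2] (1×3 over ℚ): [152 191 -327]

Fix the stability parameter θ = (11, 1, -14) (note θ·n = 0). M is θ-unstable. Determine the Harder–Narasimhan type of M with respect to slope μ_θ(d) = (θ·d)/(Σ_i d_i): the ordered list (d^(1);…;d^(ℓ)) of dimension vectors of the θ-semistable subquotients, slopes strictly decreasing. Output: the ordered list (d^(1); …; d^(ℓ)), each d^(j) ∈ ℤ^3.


Barcode: M ≅ I[1,1], I[2,2]^2, I[2,3]. HN layers by μ_θ (3 steps, strictly decreasing):
  μ^(1)=11; μ^(2)=1; μ^(3)=-13/2

((1, 0, 0); (0, 2, 0); (0, 1, 1))


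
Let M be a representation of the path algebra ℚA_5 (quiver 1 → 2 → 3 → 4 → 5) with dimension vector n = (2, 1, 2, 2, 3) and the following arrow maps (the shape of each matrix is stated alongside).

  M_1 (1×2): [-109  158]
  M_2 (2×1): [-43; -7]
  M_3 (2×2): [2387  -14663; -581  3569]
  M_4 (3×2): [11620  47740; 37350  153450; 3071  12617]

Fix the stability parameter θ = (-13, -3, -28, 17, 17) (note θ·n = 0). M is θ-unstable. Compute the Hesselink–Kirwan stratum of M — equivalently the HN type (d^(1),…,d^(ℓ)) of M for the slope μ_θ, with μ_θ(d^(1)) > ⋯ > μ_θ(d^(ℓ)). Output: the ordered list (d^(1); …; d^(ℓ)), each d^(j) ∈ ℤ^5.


Barcode: M ≅ I[1,1], I[1,3], I[3,4], I[4,5], I[5,5]^2. HN layers by μ_θ (4 steps, strictly decreasing):
  μ^(1)=17; μ^(2)=-13; μ^(3)=-44/3; μ^(4)=-28

((0, 0, 0, 2, 3); (1, 0, 0, 0, 0); (1, 1, 1, 0, 0); (0, 0, 1, 0, 0))


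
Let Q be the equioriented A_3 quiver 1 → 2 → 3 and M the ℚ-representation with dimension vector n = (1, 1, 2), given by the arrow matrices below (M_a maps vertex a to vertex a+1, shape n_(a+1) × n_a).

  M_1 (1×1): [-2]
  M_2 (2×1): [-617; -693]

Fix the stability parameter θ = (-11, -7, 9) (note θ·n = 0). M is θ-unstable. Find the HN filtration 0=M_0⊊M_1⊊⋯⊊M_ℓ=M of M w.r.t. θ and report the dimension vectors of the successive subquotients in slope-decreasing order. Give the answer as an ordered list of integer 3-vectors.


Interval decomposition of M: I[1,3], I[3,3].
HN type (ℓ=3): μ^(1)=9; μ^(2)=-7; μ^(3)=-11

((0, 0, 2); (0, 1, 0); (1, 0, 0))


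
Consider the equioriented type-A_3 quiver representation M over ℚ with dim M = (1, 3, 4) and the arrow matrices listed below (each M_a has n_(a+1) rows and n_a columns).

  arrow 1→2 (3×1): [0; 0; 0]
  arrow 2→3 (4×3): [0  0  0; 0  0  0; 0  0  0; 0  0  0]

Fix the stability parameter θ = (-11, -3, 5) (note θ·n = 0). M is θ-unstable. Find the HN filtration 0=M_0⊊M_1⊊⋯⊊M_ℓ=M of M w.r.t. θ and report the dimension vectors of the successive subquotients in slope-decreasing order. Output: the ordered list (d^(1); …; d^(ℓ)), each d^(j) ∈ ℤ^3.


Interval decomposition of M: I[1,1], I[2,2]^3, I[3,3]^4.
HN type (ℓ=3): μ^(1)=5; μ^(2)=-3; μ^(3)=-11

((0, 0, 4); (0, 3, 0); (1, 0, 0))


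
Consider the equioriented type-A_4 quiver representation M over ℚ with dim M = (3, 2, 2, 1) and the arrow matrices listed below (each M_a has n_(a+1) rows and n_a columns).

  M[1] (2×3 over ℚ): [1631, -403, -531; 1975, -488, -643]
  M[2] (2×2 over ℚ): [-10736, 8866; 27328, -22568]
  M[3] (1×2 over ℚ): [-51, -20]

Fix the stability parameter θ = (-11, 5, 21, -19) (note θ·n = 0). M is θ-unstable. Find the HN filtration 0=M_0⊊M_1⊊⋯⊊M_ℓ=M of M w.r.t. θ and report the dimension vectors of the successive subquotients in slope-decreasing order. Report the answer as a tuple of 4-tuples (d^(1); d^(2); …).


Barcode: M ≅ I[1,1], I[1,2], I[1,4], I[3,3]. HN layers by μ_θ (4 steps, strictly decreasing):
  μ^(1)=21; μ^(2)=5; μ^(3)=7/3; μ^(4)=-11

((0, 0, 1, 0); (0, 1, 0, 0); (0, 1, 1, 1); (3, 0, 0, 0))


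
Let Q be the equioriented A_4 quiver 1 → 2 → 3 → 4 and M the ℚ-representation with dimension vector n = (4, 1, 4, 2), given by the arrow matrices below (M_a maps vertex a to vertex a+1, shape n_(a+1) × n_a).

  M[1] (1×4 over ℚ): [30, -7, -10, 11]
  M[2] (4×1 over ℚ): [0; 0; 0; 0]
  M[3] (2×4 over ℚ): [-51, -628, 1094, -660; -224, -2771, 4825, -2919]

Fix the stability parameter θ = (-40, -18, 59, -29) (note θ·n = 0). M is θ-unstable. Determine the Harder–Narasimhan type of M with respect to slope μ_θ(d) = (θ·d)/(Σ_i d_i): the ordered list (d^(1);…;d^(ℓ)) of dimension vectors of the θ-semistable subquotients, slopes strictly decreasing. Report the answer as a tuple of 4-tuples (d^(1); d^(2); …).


Interval decomposition of M: I[1,1]^3, I[1,2], I[3,3]^2, I[3,4]^2.
HN type (ℓ=4): μ^(1)=59; μ^(2)=15; μ^(3)=-18; μ^(4)=-40

((0, 0, 2, 0); (0, 0, 2, 2); (0, 1, 0, 0); (4, 0, 0, 0))


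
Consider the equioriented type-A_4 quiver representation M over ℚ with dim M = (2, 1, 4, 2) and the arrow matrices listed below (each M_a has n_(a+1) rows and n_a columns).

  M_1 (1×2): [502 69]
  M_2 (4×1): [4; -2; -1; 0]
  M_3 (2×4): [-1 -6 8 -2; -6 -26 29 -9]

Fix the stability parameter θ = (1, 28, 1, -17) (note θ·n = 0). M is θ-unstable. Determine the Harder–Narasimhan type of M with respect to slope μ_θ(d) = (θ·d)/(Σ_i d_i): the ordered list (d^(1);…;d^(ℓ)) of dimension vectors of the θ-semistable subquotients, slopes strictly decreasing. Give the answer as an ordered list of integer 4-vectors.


Barcode: M ≅ I[1,1], I[1,4], I[3,3]^2, I[3,4]. HN layers by μ_θ (3 steps, strictly decreasing):
  μ^(1)=4; μ^(2)=1; μ^(3)=-8

((0, 1, 1, 1); (2, 0, 2, 0); (0, 0, 1, 1))


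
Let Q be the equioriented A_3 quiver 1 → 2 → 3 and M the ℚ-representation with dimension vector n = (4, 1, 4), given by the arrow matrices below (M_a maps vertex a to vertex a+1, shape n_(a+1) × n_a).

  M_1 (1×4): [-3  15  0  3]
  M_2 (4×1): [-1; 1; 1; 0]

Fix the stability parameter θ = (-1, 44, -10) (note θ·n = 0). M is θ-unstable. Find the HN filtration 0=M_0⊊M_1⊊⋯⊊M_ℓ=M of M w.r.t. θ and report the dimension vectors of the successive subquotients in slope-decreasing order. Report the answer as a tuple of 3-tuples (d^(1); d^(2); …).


Interval decomposition of M: I[1,1]^3, I[1,3], I[3,3]^3.
HN type (ℓ=3): μ^(1)=17; μ^(2)=-1; μ^(3)=-10

((0, 1, 1); (4, 0, 0); (0, 0, 3))


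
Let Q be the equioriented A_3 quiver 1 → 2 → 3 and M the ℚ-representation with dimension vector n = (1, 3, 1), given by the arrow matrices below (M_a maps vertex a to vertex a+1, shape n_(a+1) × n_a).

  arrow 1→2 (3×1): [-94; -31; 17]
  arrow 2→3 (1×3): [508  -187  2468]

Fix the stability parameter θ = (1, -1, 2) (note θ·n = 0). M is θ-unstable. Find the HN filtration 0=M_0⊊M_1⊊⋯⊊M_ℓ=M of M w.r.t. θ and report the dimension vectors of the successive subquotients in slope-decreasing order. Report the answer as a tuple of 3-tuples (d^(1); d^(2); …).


Barcode: M ≅ I[1,3], I[2,2]^2. HN layers by μ_θ (3 steps, strictly decreasing):
  μ^(1)=2; μ^(2)=0; μ^(3)=-1

((0, 0, 1); (1, 1, 0); (0, 2, 0))


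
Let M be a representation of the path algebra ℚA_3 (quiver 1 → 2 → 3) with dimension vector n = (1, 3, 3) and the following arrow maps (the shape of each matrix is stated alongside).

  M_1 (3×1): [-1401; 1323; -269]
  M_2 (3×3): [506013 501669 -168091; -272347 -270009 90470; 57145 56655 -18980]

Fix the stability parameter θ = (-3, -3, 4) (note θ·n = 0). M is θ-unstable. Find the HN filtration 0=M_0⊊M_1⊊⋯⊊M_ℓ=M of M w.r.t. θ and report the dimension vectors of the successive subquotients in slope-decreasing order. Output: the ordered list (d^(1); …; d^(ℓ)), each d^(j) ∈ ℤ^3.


Interval decomposition of M: I[1,3], I[2,2], I[2,3], I[3,3].
HN type (ℓ=2): μ^(1)=4; μ^(2)=-3

((0, 0, 3); (1, 3, 0))


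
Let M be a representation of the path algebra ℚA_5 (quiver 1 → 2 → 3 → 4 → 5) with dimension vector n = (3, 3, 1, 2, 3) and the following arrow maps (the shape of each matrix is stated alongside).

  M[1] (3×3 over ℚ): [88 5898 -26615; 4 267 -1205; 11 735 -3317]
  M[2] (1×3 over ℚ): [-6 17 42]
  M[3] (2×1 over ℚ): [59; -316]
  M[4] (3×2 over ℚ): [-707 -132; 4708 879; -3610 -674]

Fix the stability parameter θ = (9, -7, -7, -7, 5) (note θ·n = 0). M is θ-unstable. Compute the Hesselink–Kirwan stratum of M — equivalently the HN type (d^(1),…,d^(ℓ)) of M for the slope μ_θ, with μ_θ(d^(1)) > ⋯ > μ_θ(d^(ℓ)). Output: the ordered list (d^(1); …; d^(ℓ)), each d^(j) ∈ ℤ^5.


Via rank(M_{q-1}∘⋯∘M_p): M ≅ I[1,2]^2, I[1,5], I[4,5], I[5,5].
μ_θ-semistable layers: μ^(1)=5; μ^(2)=1; μ^(3)=-3; μ^(4)=-7

((0, 0, 0, 0, 3); (2, 2, 0, 0, 0); (1, 1, 1, 1, 0); (0, 0, 0, 1, 0))


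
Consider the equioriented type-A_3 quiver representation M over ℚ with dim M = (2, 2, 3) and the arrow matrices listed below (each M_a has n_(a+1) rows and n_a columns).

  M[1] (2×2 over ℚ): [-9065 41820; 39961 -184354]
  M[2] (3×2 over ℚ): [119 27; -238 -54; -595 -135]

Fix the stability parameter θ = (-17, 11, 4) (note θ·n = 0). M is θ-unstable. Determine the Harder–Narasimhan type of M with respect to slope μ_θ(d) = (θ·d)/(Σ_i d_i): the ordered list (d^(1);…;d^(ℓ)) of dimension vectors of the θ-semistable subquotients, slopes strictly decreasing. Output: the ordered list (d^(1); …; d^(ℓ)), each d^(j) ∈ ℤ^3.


Via rank(M_{q-1}∘⋯∘M_p): M ≅ I[1,2], I[1,3], I[3,3]^2.
μ_θ-semistable layers: μ^(1)=11; μ^(2)=15/2; μ^(3)=4; μ^(4)=-17

((0, 1, 0); (0, 1, 1); (0, 0, 2); (2, 0, 0))


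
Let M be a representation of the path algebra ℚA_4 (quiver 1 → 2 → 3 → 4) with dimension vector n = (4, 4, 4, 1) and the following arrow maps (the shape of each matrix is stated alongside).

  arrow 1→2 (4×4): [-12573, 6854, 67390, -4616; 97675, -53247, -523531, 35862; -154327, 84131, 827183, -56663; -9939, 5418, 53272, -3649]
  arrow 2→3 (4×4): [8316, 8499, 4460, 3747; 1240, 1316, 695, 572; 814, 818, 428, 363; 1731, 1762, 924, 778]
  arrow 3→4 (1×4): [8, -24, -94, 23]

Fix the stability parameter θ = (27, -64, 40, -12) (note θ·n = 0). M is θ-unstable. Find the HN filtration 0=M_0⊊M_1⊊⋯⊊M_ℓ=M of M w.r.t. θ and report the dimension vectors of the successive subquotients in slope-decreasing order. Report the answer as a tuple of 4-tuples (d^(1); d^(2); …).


Barcode: M ≅ I[1,3]^3, I[1,4]. HN layers by μ_θ (3 steps, strictly decreasing):
  μ^(1)=40; μ^(2)=14; μ^(3)=-37/2

((0, 0, 3, 0); (0, 0, 1, 1); (4, 4, 0, 0))


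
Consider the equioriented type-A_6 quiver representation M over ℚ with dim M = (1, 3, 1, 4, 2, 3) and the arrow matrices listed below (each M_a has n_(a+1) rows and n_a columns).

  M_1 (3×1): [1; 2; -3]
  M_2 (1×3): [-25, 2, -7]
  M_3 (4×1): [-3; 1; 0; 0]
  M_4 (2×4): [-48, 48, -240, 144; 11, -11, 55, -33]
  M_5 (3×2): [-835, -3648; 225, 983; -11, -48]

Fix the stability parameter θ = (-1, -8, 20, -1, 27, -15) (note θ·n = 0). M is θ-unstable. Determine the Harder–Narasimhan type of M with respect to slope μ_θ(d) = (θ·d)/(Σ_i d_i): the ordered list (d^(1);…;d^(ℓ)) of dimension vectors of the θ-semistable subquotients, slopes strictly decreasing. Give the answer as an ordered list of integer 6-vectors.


Via rank(M_{q-1}∘⋯∘M_p): M ≅ I[1,2], I[2,2], I[2,6], I[4,4]^3, I[5,6], I[6,6].
μ_θ-semistable layers: μ^(1)=31/4; μ^(2)=6; μ^(3)=-1; μ^(4)=-9/2; μ^(5)=-8; μ^(6)=-15

((0, 0, 1, 1, 1, 1); (0, 0, 0, 0, 1, 1); (0, 0, 0, 3, 0, 0); (1, 1, 0, 0, 0, 0); (0, 2, 0, 0, 0, 0); (0, 0, 0, 0, 0, 1))


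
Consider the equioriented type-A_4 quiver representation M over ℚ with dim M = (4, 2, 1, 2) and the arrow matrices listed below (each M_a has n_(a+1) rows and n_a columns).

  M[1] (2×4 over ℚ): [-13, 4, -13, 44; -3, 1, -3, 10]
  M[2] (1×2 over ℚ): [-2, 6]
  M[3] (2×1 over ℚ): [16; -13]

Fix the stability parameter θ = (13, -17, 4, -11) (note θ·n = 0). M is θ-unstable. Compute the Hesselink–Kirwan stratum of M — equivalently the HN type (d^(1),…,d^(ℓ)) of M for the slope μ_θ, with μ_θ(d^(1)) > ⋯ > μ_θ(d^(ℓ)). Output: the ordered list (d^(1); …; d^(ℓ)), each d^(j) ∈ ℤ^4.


Barcode: M ≅ I[1,1]^2, I[1,2], I[1,4], I[4,4]. HN layers by μ_θ (4 steps, strictly decreasing):
  μ^(1)=13; μ^(2)=-2; μ^(3)=-11/4; μ^(4)=-11

((2, 0, 0, 0); (1, 1, 0, 0); (1, 1, 1, 1); (0, 0, 0, 1))


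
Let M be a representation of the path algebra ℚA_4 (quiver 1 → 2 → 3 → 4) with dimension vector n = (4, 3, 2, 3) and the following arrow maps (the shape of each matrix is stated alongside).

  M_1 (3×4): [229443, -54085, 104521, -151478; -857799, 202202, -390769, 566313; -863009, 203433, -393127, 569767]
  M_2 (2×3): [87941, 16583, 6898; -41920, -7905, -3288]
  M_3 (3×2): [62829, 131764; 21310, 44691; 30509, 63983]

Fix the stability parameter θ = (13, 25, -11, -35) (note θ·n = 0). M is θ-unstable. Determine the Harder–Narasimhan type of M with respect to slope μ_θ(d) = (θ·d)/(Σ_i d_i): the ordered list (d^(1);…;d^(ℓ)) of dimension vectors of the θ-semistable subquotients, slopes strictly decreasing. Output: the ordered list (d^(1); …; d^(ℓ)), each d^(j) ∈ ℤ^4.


Via rank(M_{q-1}∘⋯∘M_p): M ≅ I[1,1], I[1,2], I[1,4]^2, I[4,4].
μ_θ-semistable layers: μ^(1)=25; μ^(2)=13; μ^(3)=-2; μ^(4)=-35

((0, 1, 0, 0); (2, 0, 0, 0); (2, 2, 2, 2); (0, 0, 0, 1))


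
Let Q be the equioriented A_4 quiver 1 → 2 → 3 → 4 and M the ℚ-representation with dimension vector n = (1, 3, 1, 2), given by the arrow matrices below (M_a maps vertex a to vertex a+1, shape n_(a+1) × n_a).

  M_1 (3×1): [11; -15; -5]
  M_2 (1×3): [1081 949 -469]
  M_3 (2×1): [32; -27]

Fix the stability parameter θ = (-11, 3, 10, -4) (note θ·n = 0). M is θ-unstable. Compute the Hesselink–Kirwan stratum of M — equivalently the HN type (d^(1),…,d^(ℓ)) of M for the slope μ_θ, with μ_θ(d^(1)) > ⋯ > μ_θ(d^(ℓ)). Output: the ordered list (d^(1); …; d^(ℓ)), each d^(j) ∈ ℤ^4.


Via rank(M_{q-1}∘⋯∘M_p): M ≅ I[1,4], I[2,2]^2, I[4,4].
μ_θ-semistable layers: μ^(1)=3; μ^(2)=-4; μ^(3)=-11

((0, 3, 1, 1); (0, 0, 0, 1); (1, 0, 0, 0))


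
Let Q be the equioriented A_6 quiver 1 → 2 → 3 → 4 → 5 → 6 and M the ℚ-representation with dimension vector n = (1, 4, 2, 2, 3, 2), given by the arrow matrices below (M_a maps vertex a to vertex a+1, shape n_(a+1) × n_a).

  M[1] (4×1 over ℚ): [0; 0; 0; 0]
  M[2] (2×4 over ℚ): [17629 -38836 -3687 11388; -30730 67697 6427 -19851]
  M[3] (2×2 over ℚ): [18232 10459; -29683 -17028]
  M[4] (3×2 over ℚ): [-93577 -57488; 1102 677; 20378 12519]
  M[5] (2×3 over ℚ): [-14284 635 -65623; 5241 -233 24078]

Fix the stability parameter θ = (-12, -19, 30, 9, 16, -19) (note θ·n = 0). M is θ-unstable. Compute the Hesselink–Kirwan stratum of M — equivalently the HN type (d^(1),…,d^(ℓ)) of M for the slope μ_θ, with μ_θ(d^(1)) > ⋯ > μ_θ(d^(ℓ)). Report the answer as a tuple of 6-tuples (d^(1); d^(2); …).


Via rank(M_{q-1}∘⋯∘M_p): M ≅ I[1,1], I[2,2]^2, I[2,6]^2, I[5,5].
μ_θ-semistable layers: μ^(1)=16; μ^(2)=9; μ^(3)=-12; μ^(4)=-19

((0, 0, 0, 0, 1, 0); (0, 0, 2, 2, 2, 2); (1, 0, 0, 0, 0, 0); (0, 4, 0, 0, 0, 0))


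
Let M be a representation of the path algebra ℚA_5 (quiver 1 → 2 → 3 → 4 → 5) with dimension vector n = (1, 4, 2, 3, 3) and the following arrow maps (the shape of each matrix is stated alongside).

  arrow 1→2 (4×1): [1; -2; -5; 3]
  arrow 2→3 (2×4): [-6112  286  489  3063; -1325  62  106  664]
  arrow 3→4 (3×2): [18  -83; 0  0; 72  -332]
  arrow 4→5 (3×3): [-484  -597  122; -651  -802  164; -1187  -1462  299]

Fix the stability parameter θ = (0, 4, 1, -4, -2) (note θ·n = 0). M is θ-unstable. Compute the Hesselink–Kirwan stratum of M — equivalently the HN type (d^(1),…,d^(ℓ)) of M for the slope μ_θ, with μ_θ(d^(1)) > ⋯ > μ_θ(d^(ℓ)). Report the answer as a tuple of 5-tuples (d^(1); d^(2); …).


Barcode: M ≅ I[1,5], I[2,2]^2, I[2,3], I[4,5]^2. HN layers by μ_θ (5 steps, strictly decreasing):
  μ^(1)=4; μ^(2)=5/2; μ^(3)=-1/5; μ^(4)=-2; μ^(5)=-4

((0, 2, 0, 0, 0); (0, 1, 1, 0, 0); (1, 1, 1, 1, 1); (0, 0, 0, 0, 2); (0, 0, 0, 2, 0))


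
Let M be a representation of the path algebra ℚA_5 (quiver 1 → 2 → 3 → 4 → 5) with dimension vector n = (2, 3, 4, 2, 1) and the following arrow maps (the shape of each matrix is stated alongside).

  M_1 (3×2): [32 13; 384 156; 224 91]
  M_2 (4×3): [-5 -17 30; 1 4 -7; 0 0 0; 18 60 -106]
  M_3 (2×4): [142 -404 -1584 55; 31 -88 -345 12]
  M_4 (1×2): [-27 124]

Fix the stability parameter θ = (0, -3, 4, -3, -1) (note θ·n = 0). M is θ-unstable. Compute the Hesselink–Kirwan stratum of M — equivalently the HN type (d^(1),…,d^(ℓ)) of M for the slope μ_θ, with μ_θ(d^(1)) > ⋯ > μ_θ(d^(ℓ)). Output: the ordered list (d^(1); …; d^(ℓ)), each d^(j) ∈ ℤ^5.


Barcode: M ≅ I[1,1], I[1,5], I[2,2], I[2,4], I[3,3]^2. HN layers by μ_θ (5 steps, strictly decreasing):
  μ^(1)=4; μ^(2)=1/2; μ^(3)=0; μ^(4)=-3/2; μ^(5)=-3

((0, 0, 2, 0, 0); (0, 0, 1, 1, 0); (1, 0, 1, 1, 1); (1, 1, 0, 0, 0); (0, 2, 0, 0, 0))


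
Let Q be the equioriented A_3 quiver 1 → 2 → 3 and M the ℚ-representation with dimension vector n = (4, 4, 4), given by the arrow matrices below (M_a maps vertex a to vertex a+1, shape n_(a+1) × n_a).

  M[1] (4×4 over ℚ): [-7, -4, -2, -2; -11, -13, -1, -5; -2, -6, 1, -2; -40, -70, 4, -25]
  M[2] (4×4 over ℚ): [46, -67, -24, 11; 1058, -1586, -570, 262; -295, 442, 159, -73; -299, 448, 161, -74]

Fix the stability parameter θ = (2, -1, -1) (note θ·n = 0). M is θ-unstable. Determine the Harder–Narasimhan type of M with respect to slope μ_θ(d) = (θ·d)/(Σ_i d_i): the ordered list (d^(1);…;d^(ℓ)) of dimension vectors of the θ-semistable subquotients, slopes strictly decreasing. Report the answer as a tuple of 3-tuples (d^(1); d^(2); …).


Via rank(M_{q-1}∘⋯∘M_p): M ≅ I[1,2], I[1,3]^3, I[3,3].
μ_θ-semistable layers: μ^(1)=1/2; μ^(2)=0; μ^(3)=-1

((1, 1, 0); (3, 3, 3); (0, 0, 1))


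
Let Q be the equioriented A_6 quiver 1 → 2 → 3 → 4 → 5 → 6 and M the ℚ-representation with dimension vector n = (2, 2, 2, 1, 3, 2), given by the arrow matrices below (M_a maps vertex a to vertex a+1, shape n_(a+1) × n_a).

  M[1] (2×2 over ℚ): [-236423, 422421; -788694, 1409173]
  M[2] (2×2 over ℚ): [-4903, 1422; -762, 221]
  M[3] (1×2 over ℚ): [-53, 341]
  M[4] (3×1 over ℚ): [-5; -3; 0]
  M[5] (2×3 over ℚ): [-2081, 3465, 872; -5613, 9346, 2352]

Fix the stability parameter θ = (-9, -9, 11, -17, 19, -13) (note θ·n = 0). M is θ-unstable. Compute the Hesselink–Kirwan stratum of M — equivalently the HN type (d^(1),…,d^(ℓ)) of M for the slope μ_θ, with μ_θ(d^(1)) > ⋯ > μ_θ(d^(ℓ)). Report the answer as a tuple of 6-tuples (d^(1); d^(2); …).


Via rank(M_{q-1}∘⋯∘M_p): M ≅ I[1,3], I[1,6], I[5,5], I[5,6].
μ_θ-semistable layers: μ^(1)=19; μ^(2)=11; μ^(3)=3; μ^(4)=-3; μ^(5)=-9

((0, 0, 0, 0, 1, 0); (0, 0, 1, 0, 0, 0); (0, 0, 0, 0, 2, 2); (0, 0, 1, 1, 0, 0); (2, 2, 0, 0, 0, 0))


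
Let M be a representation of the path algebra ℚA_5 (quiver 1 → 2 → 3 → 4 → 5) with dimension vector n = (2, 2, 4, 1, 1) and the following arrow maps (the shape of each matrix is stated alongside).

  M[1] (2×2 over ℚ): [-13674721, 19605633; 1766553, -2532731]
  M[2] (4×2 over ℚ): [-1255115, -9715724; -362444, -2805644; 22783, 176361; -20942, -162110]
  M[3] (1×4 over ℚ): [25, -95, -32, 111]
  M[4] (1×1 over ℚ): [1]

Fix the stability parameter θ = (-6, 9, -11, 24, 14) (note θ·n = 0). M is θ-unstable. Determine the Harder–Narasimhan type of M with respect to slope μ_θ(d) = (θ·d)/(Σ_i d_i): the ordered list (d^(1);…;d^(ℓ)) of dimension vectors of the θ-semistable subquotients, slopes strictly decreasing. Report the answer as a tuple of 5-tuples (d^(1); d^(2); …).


Interval decomposition of M: I[1,3], I[1,5], I[3,3]^2.
HN type (ℓ=4): μ^(1)=19; μ^(2)=-1; μ^(3)=-6; μ^(4)=-11

((0, 0, 0, 1, 1); (0, 2, 2, 0, 0); (2, 0, 0, 0, 0); (0, 0, 2, 0, 0))


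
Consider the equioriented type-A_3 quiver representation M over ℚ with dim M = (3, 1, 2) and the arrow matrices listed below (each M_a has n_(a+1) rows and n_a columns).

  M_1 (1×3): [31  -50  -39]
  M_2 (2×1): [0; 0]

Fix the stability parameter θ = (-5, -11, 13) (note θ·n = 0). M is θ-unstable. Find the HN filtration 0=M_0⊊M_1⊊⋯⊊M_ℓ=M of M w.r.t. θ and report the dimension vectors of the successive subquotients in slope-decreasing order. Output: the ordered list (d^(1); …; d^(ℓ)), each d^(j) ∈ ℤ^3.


Via rank(M_{q-1}∘⋯∘M_p): M ≅ I[1,1]^2, I[1,2], I[3,3]^2.
μ_θ-semistable layers: μ^(1)=13; μ^(2)=-5; μ^(3)=-8

((0, 0, 2); (2, 0, 0); (1, 1, 0))


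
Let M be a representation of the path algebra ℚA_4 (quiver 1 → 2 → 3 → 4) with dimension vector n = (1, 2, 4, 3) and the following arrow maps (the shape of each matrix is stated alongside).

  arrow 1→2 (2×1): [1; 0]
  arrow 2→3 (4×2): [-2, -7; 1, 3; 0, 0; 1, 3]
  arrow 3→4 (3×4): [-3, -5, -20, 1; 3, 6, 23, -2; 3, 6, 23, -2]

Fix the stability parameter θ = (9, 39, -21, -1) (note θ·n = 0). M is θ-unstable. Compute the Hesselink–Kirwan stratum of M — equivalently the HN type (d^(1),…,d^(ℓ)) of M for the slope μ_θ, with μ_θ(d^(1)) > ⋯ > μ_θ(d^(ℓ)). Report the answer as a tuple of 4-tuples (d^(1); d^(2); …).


Via rank(M_{q-1}∘⋯∘M_p): M ≅ I[1,4], I[2,3], I[3,3], I[3,4], I[4,4].
μ_θ-semistable layers: μ^(1)=9; μ^(2)=13/2; μ^(3)=-1; μ^(4)=-21

((0, 1, 1, 0); (1, 1, 1, 1); (0, 0, 0, 2); (0, 0, 2, 0))


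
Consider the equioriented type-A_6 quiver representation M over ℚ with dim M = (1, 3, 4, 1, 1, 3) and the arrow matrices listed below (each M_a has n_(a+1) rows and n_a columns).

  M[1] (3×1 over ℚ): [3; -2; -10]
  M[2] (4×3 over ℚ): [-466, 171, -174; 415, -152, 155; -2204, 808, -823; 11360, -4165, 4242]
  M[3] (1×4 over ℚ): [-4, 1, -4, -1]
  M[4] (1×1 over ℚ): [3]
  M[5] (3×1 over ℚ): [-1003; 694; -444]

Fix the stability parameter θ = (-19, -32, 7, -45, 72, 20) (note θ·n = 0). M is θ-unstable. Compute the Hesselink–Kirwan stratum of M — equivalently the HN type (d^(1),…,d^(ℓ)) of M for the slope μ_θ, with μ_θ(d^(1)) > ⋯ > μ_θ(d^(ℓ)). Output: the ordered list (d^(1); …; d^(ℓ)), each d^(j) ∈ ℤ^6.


Barcode: M ≅ I[1,6], I[2,3]^2, I[3,3], I[6,6]^2. HN layers by μ_θ (6 steps, strictly decreasing):
  μ^(1)=46; μ^(2)=20; μ^(3)=7; μ^(4)=-19; μ^(5)=-51/2; μ^(6)=-32

((0, 0, 0, 0, 1, 1); (0, 0, 0, 0, 0, 2); (0, 0, 3, 0, 0, 0); (0, 0, 1, 1, 0, 0); (1, 1, 0, 0, 0, 0); (0, 2, 0, 0, 0, 0))


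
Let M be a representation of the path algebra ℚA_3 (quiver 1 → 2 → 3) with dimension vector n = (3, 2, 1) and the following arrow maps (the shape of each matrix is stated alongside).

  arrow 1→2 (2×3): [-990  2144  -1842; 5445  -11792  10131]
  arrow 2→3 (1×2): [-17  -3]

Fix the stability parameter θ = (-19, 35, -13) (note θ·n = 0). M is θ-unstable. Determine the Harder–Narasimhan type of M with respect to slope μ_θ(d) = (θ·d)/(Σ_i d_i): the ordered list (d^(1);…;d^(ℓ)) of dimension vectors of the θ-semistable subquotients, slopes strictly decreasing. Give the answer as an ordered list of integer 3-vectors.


Via rank(M_{q-1}∘⋯∘M_p): M ≅ I[1,1]^2, I[1,3], I[2,2].
μ_θ-semistable layers: μ^(1)=35; μ^(2)=11; μ^(3)=-19

((0, 1, 0); (0, 1, 1); (3, 0, 0))


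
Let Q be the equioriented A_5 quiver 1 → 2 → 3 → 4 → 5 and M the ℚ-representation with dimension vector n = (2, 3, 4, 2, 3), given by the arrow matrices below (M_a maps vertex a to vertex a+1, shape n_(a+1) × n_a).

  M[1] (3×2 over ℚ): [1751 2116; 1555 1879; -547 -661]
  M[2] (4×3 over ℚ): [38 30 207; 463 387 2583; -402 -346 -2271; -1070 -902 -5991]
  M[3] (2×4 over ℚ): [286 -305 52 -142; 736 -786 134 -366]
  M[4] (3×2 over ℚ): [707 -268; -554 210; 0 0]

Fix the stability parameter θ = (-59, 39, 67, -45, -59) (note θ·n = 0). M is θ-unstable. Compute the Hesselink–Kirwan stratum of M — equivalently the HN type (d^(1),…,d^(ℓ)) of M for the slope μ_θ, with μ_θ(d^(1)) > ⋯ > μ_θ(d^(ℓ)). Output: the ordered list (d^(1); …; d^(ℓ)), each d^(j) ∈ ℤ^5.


Interval decomposition of M: I[1,3], I[1,5], I[2,2], I[3,3], I[3,5], I[5,5].
HN type (ℓ=5): μ^(1)=67; μ^(2)=39; μ^(3)=1/2; μ^(4)=-37/3; μ^(5)=-59

((0, 0, 2, 0, 0); (0, 2, 0, 0, 0); (0, 1, 1, 1, 1); (0, 0, 1, 1, 1); (2, 0, 0, 0, 1))


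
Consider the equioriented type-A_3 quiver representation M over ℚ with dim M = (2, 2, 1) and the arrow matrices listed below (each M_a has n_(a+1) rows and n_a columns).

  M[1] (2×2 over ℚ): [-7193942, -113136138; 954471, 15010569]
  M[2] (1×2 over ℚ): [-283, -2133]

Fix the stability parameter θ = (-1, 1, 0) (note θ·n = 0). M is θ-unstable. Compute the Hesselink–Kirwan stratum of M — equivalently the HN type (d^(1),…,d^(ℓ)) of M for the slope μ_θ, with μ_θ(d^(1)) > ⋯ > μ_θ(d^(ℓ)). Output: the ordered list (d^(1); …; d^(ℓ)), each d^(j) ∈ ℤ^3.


Interval decomposition of M: I[1,1], I[1,3], I[2,2].
HN type (ℓ=3): μ^(1)=1; μ^(2)=1/2; μ^(3)=-1

((0, 1, 0); (0, 1, 1); (2, 0, 0))


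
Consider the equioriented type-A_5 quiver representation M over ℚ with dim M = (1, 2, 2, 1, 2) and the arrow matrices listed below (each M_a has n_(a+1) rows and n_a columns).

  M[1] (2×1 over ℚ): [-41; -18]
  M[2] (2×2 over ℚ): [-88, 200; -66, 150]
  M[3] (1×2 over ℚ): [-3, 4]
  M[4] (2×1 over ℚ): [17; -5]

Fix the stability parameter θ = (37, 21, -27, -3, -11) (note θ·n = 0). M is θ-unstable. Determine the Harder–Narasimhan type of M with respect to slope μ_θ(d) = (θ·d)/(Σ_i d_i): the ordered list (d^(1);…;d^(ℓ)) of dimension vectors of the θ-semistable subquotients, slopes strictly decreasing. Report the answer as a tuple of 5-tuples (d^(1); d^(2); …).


Interval decomposition of M: I[1,3], I[2,2], I[3,5], I[5,5].
HN type (ℓ=5): μ^(1)=21; μ^(2)=31/3; μ^(3)=-7; μ^(4)=-11; μ^(5)=-27

((0, 1, 0, 0, 0); (1, 1, 1, 0, 0); (0, 0, 0, 1, 1); (0, 0, 0, 0, 1); (0, 0, 1, 0, 0))


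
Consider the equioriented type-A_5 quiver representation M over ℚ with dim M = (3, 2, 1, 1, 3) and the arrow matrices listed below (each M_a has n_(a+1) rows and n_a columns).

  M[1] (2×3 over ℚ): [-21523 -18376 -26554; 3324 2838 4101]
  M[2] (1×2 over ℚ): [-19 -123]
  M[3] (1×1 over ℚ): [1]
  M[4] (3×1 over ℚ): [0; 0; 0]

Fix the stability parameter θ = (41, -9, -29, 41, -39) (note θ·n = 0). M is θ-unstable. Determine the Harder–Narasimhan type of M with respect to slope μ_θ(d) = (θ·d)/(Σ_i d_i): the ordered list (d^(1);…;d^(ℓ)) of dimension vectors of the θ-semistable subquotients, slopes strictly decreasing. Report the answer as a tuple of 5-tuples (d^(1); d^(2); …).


Interval decomposition of M: I[1,1], I[1,2], I[1,4], I[5,5]^3.
HN type (ℓ=4): μ^(1)=41; μ^(2)=16; μ^(3)=1; μ^(4)=-39

((1, 0, 0, 1, 0); (1, 1, 0, 0, 0); (1, 1, 1, 0, 0); (0, 0, 0, 0, 3))


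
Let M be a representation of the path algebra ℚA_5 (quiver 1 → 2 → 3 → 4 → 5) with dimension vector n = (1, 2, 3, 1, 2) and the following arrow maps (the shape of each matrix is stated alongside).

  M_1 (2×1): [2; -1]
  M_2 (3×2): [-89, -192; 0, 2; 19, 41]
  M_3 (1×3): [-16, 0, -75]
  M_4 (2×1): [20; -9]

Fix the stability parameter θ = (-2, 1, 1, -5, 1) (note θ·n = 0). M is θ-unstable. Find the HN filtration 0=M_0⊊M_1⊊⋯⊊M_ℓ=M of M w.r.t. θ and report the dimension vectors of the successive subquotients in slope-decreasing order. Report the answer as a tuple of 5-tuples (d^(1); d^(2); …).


Interval decomposition of M: I[1,5], I[2,3], I[3,3], I[5,5].
HN type (ℓ=3): μ^(1)=1; μ^(2)=-1; μ^(3)=-2

((0, 1, 2, 0, 2); (0, 1, 1, 1, 0); (1, 0, 0, 0, 0))


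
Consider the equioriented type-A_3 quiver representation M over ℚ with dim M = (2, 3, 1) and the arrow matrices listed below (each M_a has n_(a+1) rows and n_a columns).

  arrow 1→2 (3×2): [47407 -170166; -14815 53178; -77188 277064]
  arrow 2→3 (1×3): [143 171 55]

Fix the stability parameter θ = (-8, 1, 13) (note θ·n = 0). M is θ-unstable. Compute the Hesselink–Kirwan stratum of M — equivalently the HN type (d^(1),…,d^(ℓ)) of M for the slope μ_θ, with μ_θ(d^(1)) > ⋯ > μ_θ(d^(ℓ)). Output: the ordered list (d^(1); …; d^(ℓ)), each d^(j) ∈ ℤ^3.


Barcode: M ≅ I[1,2], I[1,3], I[2,2]. HN layers by μ_θ (3 steps, strictly decreasing):
  μ^(1)=13; μ^(2)=1; μ^(3)=-8

((0, 0, 1); (0, 3, 0); (2, 0, 0))


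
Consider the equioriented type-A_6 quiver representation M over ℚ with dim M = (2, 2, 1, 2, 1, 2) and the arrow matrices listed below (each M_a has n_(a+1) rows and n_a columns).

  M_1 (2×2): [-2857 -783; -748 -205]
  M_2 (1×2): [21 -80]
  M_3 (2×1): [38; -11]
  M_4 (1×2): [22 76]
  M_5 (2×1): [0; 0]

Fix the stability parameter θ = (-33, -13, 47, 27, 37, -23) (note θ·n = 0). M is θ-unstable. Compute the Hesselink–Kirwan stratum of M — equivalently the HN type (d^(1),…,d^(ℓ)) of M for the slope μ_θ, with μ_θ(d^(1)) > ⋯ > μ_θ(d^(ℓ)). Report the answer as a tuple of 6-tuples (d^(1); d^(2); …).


Interval decomposition of M: I[1,2], I[1,4], I[4,5], I[6,6]^2.
HN type (ℓ=5): μ^(1)=37; μ^(2)=27; μ^(3)=-13; μ^(4)=-23; μ^(5)=-33

((0, 0, 1, 1, 1, 0); (0, 0, 0, 1, 0, 0); (0, 2, 0, 0, 0, 0); (0, 0, 0, 0, 0, 2); (2, 0, 0, 0, 0, 0))


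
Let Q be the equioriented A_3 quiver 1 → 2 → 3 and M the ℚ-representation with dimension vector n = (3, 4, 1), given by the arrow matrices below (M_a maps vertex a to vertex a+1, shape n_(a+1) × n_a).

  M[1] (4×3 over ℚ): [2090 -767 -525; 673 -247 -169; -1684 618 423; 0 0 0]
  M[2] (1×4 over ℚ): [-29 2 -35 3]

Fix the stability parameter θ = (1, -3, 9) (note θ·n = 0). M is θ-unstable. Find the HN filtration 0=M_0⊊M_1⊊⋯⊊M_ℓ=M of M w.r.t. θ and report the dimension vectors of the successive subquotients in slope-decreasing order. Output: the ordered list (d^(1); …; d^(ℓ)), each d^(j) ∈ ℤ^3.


Interval decomposition of M: I[1,2]^2, I[1,3], I[2,2].
HN type (ℓ=3): μ^(1)=9; μ^(2)=-1; μ^(3)=-3

((0, 0, 1); (3, 3, 0); (0, 1, 0))


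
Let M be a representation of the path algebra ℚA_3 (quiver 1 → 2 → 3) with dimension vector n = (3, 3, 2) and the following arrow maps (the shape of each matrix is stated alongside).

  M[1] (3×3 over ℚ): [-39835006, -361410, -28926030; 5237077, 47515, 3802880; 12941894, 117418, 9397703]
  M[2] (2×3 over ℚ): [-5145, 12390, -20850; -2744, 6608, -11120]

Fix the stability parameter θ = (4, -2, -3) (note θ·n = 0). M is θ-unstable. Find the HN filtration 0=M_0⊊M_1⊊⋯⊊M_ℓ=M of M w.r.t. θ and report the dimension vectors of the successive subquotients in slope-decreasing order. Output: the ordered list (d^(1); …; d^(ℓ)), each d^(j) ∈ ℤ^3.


Via rank(M_{q-1}∘⋯∘M_p): M ≅ I[1,1], I[1,2]^2, I[2,3], I[3,3].
μ_θ-semistable layers: μ^(1)=4; μ^(2)=1; μ^(3)=-5/2; μ^(4)=-3

((1, 0, 0); (2, 2, 0); (0, 1, 1); (0, 0, 1))


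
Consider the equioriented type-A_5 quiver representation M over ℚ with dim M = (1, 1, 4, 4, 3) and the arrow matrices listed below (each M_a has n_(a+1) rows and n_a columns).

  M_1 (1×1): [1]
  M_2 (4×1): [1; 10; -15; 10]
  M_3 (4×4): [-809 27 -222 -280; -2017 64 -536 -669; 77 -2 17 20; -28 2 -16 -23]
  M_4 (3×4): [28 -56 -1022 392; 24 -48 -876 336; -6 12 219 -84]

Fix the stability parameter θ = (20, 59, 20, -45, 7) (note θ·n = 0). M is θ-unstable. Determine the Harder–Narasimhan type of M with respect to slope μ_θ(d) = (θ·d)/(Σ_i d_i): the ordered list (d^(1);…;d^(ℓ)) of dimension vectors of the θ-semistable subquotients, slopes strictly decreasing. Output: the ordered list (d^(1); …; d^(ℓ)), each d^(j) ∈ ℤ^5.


Barcode: M ≅ I[1,4], I[3,4]^2, I[3,5], I[5,5]^2. HN layers by μ_θ (3 steps, strictly decreasing):
  μ^(1)=27/2; μ^(2)=7; μ^(3)=-25/2

((1, 1, 1, 1, 0); (0, 0, 0, 0, 3); (0, 0, 3, 3, 0))


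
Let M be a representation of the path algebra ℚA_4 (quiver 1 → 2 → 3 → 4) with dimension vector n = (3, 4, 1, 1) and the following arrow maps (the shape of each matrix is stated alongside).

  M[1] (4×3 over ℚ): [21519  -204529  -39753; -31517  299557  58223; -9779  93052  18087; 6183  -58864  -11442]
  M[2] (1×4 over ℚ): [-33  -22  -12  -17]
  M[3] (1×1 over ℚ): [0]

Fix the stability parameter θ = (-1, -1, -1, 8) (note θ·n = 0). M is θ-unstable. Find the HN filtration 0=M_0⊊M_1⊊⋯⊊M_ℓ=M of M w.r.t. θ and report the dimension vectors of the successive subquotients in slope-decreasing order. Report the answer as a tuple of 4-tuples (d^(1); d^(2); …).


Via rank(M_{q-1}∘⋯∘M_p): M ≅ I[1,2]^2, I[1,3], I[2,2], I[4,4].
μ_θ-semistable layers: μ^(1)=8; μ^(2)=-1

((0, 0, 0, 1); (3, 4, 1, 0))


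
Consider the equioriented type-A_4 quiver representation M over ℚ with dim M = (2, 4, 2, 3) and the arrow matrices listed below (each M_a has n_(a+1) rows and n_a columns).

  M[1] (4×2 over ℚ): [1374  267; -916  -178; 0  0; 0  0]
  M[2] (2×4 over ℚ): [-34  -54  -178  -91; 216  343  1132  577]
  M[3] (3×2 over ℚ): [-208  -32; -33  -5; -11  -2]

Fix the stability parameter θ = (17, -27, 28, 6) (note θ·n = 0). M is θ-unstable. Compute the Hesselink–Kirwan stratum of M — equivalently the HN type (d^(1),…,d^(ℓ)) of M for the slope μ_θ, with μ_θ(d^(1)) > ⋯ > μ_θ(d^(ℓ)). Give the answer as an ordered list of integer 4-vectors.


Interval decomposition of M: I[1,1], I[1,4], I[2,2]^2, I[2,4], I[4,4].
HN type (ℓ=4): μ^(1)=17; μ^(2)=6; μ^(3)=-5; μ^(4)=-27

((1, 0, 2, 2); (0, 0, 0, 1); (1, 1, 0, 0); (0, 3, 0, 0))


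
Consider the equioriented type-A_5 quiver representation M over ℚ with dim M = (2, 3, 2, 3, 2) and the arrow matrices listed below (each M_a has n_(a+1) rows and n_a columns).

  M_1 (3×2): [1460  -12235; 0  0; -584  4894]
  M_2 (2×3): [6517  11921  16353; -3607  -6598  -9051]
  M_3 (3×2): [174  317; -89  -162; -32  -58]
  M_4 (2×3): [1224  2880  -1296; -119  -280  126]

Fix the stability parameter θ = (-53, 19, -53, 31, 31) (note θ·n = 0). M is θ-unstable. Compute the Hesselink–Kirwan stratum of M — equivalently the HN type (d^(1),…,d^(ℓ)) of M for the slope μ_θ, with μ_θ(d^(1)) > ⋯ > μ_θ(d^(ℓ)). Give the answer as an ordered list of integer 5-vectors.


Barcode: M ≅ I[1,1], I[1,5], I[2,2], I[2,4], I[4,4], I[5,5]. HN layers by μ_θ (4 steps, strictly decreasing):
  μ^(1)=31; μ^(2)=19; μ^(3)=-17; μ^(4)=-53

((0, 0, 0, 3, 2); (0, 1, 0, 0, 0); (0, 2, 2, 0, 0); (2, 0, 0, 0, 0))


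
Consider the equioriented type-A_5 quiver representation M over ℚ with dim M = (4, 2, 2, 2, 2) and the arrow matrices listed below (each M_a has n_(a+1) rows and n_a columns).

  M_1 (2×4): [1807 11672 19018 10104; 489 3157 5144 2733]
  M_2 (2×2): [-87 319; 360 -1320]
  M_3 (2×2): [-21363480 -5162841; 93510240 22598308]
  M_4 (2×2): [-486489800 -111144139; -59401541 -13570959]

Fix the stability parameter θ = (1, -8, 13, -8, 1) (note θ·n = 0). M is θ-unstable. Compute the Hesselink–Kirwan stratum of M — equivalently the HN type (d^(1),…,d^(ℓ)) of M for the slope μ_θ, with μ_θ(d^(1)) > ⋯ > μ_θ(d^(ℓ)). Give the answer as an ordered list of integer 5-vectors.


Interval decomposition of M: I[1,1]^2, I[1,2], I[1,3], I[3,5], I[4,5].
HN type (ℓ=5): μ^(1)=13; μ^(2)=2; μ^(3)=1; μ^(4)=-7/2; μ^(5)=-8

((0, 0, 1, 0, 0); (0, 0, 1, 1, 1); (2, 0, 0, 0, 1); (2, 2, 0, 0, 0); (0, 0, 0, 1, 0))


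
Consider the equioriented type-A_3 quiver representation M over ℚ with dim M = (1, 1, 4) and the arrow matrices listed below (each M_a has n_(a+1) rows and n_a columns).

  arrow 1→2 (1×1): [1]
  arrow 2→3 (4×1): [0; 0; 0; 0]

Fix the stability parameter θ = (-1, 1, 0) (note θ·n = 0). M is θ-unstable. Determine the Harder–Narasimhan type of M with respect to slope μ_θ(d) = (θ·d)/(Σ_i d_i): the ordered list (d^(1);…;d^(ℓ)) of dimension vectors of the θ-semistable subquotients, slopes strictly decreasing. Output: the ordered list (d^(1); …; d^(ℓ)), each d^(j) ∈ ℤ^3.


Barcode: M ≅ I[1,2], I[3,3]^4. HN layers by μ_θ (3 steps, strictly decreasing):
  μ^(1)=1; μ^(2)=0; μ^(3)=-1

((0, 1, 0); (0, 0, 4); (1, 0, 0))


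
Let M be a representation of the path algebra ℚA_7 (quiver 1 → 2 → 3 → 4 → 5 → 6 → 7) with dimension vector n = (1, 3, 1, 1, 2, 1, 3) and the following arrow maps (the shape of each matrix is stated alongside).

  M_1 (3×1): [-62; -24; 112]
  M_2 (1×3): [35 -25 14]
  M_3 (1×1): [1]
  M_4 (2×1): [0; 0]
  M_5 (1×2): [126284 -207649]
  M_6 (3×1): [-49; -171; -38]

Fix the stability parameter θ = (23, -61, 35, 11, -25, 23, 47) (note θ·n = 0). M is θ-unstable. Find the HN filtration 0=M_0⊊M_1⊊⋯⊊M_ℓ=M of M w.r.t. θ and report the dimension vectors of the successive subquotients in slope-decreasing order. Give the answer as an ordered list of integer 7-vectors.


Via rank(M_{q-1}∘⋯∘M_p): M ≅ I[1,4], I[2,2]^2, I[5,5], I[5,7], I[7,7]^2.
μ_θ-semistable layers: μ^(1)=47; μ^(2)=23; μ^(3)=-19; μ^(4)=-25; μ^(5)=-61

((0, 0, 0, 0, 0, 0, 3); (0, 0, 1, 1, 0, 1, 0); (1, 1, 0, 0, 0, 0, 0); (0, 0, 0, 0, 2, 0, 0); (0, 2, 0, 0, 0, 0, 0))


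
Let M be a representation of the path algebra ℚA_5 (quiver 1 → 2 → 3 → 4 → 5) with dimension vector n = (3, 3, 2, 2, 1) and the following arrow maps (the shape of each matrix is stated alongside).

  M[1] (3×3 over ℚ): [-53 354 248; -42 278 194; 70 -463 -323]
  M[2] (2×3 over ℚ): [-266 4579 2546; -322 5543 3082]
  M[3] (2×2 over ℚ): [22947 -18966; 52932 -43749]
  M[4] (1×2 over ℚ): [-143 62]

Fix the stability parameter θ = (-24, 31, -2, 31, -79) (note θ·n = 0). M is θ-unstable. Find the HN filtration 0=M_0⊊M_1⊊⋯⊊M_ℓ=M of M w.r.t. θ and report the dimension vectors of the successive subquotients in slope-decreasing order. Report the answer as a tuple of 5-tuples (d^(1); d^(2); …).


Barcode: M ≅ I[1,1], I[1,2]^2, I[2,5], I[3,4]. HN layers by μ_θ (4 steps, strictly decreasing):
  μ^(1)=31; μ^(2)=-2; μ^(3)=-19/4; μ^(4)=-24

((0, 2, 0, 1, 0); (0, 0, 1, 0, 0); (0, 1, 1, 1, 1); (3, 0, 0, 0, 0))


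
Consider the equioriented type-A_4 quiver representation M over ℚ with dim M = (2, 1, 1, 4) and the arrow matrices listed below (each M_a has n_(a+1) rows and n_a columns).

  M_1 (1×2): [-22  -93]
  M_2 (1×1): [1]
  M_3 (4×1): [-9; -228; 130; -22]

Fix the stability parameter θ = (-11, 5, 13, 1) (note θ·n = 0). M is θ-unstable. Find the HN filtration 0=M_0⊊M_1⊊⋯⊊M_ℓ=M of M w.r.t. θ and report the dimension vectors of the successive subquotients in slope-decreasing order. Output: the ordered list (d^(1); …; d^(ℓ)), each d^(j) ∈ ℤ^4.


Barcode: M ≅ I[1,1], I[1,4], I[4,4]^3. HN layers by μ_θ (4 steps, strictly decreasing):
  μ^(1)=7; μ^(2)=5; μ^(3)=1; μ^(4)=-11

((0, 0, 1, 1); (0, 1, 0, 0); (0, 0, 0, 3); (2, 0, 0, 0))


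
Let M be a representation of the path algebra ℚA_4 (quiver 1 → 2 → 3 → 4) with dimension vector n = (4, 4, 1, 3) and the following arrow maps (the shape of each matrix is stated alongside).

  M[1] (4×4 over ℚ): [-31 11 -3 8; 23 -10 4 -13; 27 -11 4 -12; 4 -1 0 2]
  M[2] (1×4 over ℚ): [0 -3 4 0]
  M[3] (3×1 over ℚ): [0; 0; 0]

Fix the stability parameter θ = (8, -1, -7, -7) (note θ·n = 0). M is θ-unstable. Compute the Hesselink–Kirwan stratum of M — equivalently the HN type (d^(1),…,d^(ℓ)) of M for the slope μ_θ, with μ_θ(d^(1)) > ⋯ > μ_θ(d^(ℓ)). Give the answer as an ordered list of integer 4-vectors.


Via rank(M_{q-1}∘⋯∘M_p): M ≅ I[1,2]^3, I[1,3], I[4,4]^3.
μ_θ-semistable layers: μ^(1)=7/2; μ^(2)=0; μ^(3)=-7

((3, 3, 0, 0); (1, 1, 1, 0); (0, 0, 0, 3))
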